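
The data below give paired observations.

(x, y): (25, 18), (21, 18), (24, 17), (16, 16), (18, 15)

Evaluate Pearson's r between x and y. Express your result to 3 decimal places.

0.740

n = 5, Σx = 104, Σy = 84, Σx² = 2222, Σy² = 1418, Σxy = 1762
nΣxy − ΣxΣy = 8810 − 8736 = 74
nΣx² − (Σx)² = 11110 − 10816 = 294; nΣy² − (Σy)² = 7090 − 7056 = 34
r = 74 / √(294 × 34) = 74 / 99.9800 ≈ 0.740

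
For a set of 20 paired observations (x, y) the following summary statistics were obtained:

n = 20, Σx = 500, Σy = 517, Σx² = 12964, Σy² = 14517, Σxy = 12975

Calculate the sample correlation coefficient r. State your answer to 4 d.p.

r = (nΣxy − ΣxΣy) / √[(nΣx² − (Σx)²)(nΣy² − (Σy)²)]
Numerator: 20×12975 − 500×517 = 1000
Denominator: √[(259280 − 250000)(290340 − 267289)] = √[9280 × 23051] = 14625.7745
r = 1000 / 14625.7745 ≈ 0.0684

0.0684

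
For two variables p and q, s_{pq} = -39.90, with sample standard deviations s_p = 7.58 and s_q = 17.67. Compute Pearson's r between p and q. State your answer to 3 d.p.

-0.298

r = Cov(p,q) / (s_p · s_q) = -39.90 / (7.58 × 17.67)
  = -39.90 / 133.9386 ≈ -0.298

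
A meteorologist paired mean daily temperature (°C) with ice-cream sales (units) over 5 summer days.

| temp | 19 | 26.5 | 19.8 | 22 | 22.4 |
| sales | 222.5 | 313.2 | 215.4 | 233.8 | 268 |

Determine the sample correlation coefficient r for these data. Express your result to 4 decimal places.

n = 5, Σx = 109.7, Σy = 1252.9, Σx² = 2441.05, Σy² = 320484.09, Σxy = 27939.02
nΣxy − ΣxΣy = 139695.1 − 137443.13 = 2251.97
nΣx² − (Σx)² = 12205.25 − 12034.09 = 171.16; nΣy² − (Σy)² = 1602420.45 − 1569758.41 = 32662.04
r = 2251.97 / √(171.16 × 32662.04) = 2251.97 / 2364.4100 ≈ 0.9524

0.9524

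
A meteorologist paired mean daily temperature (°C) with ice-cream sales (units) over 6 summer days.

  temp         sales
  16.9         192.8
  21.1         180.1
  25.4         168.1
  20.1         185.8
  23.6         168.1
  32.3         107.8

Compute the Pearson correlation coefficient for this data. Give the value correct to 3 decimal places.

n = 6, Σx = 139.4, Σy = 1002.7, Σx² = 3380.24, Σy² = 172265.55, Σxy = 22511.85
nΣxy − ΣxΣy = 135071.1 − 139776.38 = -4705.28
nΣx² − (Σx)² = 20281.44 − 19432.36 = 849.08; nΣy² − (Σy)² = 1033593.3 − 1005407.29 = 28186.01
r = -4705.28 / √(849.08 × 28186.01) = -4705.28 / 4892.0525 ≈ -0.962

-0.962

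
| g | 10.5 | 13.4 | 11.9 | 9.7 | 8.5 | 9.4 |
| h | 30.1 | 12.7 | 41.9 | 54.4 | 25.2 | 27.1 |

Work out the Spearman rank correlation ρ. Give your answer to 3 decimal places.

Rank g: 4, 6, 5, 3, 1, 2
Rank h: 4, 1, 5, 6, 2, 3
d = rank(g) − rank(h): 0, 5, 0, -3, -1, -1; Σd² = 36
ρ = 1 − 6Σd² / [n(n²−1)] = 1 − 6×36 / (6×35) = 1 − 216/210 ≈ -0.029

-0.029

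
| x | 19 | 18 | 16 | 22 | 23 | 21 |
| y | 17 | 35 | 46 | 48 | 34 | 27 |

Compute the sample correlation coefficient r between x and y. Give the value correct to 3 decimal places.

n = 6, Σx = 119, Σy = 207, Σx² = 2395, Σy² = 7819, Σxy = 4094
nΣxy − ΣxΣy = 24564 − 24633 = -69
nΣx² − (Σx)² = 14370 − 14161 = 209; nΣy² − (Σy)² = 46914 − 42849 = 4065
r = -69 / √(209 × 4065) = -69 / 921.7294 ≈ -0.075

-0.075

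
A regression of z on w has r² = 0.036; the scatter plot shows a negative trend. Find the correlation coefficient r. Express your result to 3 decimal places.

|r| = √0.036 = 0.190
The association is negative, so r = −0.190.

-0.190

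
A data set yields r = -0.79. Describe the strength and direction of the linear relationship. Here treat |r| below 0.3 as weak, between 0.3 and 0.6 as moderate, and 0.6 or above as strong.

strong negative

r = -0.79 < 0 so the relationship is negative.
|r| = 0.79, which falls in the strong range.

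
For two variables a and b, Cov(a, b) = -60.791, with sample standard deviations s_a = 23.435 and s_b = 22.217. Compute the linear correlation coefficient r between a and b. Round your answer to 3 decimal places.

r = Cov(a,b) / (s_a · s_b) = -60.791 / (23.435 × 22.217)
  = -60.791 / 520.6554 ≈ -0.117

-0.117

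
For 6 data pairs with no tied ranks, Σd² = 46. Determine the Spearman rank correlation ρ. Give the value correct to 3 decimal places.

ρ = 1 − 6Σd² / [n(n²−1)] = 1 − 6×46 / (6×35)
  = 1 − 276/210 = 1 − 1.3143 ≈ -0.314

-0.314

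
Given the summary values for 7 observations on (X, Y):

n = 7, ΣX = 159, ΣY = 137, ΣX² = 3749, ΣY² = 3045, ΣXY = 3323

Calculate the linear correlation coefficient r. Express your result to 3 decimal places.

r = (nΣXY − ΣXΣY) / √[(nΣX² − (ΣX)²)(nΣY² − (ΣY)²)]
Numerator: 7×3323 − 159×137 = 1478
Denominator: √[(26243 − 25281)(21315 − 18769)] = √[962 × 2546] = 1565.0086
r = 1478 / 1565.0086 ≈ 0.944

0.944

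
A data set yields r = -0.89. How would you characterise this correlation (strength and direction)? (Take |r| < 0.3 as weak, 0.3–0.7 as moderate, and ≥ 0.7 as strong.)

strong negative

r = -0.89 < 0 so the relationship is negative.
|r| = 0.89, which falls in the strong range.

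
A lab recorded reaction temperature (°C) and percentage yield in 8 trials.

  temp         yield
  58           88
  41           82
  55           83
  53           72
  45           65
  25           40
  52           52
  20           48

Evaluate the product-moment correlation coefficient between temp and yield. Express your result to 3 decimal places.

0.737

n = 8, Σx = 349, Σy = 530, Σx² = 16633, Σy² = 37374, Σxy = 24436
nΣxy − ΣxΣy = 195488 − 184970 = 10518
nΣx² − (Σx)² = 133064 − 121801 = 11263; nΣy² − (Σy)² = 298992 − 280900 = 18092
r = 10518 / √(11263 × 18092) = 10518 / 14274.8098 ≈ 0.737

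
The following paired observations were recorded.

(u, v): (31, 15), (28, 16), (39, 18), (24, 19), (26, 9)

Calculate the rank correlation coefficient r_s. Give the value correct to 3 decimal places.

Rank u: 4, 3, 5, 1, 2
Rank v: 2, 3, 4, 5, 1
d = rank(u) − rank(v): 2, 0, 1, -4, 1; Σd² = 22
ρ = 1 − 6Σd² / [n(n²−1)] = 1 − 6×22 / (5×24) = 1 − 132/120 ≈ -0.100

-0.100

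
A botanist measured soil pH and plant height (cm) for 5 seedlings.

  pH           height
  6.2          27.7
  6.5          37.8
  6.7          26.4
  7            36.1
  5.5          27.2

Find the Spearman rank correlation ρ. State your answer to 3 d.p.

0.200

Rank pH: 2, 3, 4, 5, 1
Rank height: 3, 5, 1, 4, 2
d = rank(pH) − rank(height): -1, -2, 3, 1, -1; Σd² = 16
ρ = 1 − 6Σd² / [n(n²−1)] = 1 − 6×16 / (5×24) = 1 − 96/120 ≈ 0.200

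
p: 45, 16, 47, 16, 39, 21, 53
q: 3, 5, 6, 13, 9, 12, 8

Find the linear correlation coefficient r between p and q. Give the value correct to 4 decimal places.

-0.4746

n = 7, Σp = 237, Σq = 56, Σp² = 9517, Σq² = 528, Σpq = 1732
nΣpq − ΣpΣq = 12124 − 13272 = -1148
nΣp² − (Σp)² = 66619 − 56169 = 10450; nΣq² − (Σq)² = 3696 − 3136 = 560
r = -1148 / √(10450 × 560) = -1148 / 2419.0907 ≈ -0.4746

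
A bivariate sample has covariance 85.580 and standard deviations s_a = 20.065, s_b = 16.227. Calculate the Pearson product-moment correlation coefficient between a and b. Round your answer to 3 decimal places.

0.263

r = Cov(a,b) / (s_a · s_b) = 85.580 / (20.065 × 16.227)
  = 85.580 / 325.5948 ≈ 0.263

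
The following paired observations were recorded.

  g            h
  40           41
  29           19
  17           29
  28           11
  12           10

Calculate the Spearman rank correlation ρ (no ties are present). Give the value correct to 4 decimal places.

0.7000

Rank g: 5, 4, 2, 3, 1
Rank h: 5, 3, 4, 2, 1
d = rank(g) − rank(h): 0, 1, -2, 1, 0; Σd² = 6
ρ = 1 − 6Σd² / [n(n²−1)] = 1 − 6×6 / (5×24) = 1 − 36/120 ≈ 0.7000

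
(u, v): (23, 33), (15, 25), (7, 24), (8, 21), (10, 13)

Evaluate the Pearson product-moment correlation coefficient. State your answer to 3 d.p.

n = 5, Σu = 63, Σv = 116, Σu² = 967, Σv² = 2900, Σuv = 1600
nΣuv − ΣuΣv = 8000 − 7308 = 692
nΣu² − (Σu)² = 4835 − 3969 = 866; nΣv² − (Σv)² = 14500 − 13456 = 1044
r = 692 / √(866 × 1044) = 692 / 950.8438 ≈ 0.728

0.728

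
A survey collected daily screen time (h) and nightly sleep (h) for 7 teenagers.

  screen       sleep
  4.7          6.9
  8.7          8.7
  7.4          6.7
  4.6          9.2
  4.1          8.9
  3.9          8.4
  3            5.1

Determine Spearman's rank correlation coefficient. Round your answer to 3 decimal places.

0.179

Rank screen: 5, 7, 6, 4, 3, 2, 1
Rank sleep: 3, 5, 2, 7, 6, 4, 1
d = rank(screen) − rank(sleep): 2, 2, 4, -3, -3, -2, 0; Σd² = 46
ρ = 1 − 6Σd² / [n(n²−1)] = 1 − 6×46 / (7×48) = 1 − 276/336 ≈ 0.179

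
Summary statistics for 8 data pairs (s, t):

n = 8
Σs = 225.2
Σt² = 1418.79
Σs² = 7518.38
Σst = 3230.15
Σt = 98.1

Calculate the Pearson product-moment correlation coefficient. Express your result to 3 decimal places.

0.929

r = (nΣst − ΣsΣt) / √[(nΣs² − (Σs)²)(nΣt² − (Σt)²)]
Numerator: 8×3230.15 − 225.2×98.1 = 3749.08
Denominator: √[(60147.04 − 50715.04)(11350.32 − 9623.61)] = √[9432 × 1726.71] = 4035.6324
r = 3749.08 / 4035.6324 ≈ 0.929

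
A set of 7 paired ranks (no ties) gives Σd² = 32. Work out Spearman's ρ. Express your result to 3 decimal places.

0.429

ρ = 1 − 6Σd² / [n(n²−1)] = 1 − 6×32 / (7×48)
  = 1 − 192/336 = 1 − 0.5714 ≈ 0.429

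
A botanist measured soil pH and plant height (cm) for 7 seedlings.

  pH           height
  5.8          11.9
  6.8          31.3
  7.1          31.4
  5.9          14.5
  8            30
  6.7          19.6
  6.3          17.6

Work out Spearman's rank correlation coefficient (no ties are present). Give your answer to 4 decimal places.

0.8929

Rank pH: 1, 5, 6, 2, 7, 4, 3
Rank height: 1, 6, 7, 2, 5, 4, 3
d = rank(pH) − rank(height): 0, -1, -1, 0, 2, 0, 0; Σd² = 6
ρ = 1 − 6Σd² / [n(n²−1)] = 1 − 6×6 / (7×48) = 1 − 36/336 ≈ 0.8929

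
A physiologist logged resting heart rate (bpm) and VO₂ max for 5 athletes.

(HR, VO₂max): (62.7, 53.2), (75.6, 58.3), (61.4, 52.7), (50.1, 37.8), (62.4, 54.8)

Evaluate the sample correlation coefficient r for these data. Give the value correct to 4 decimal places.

n = 5, Σx = 312.2, Σy = 256.8, Σx² = 19820.38, Σy² = 13438.3, Σxy = 16292.2
nΣxy − ΣxΣy = 81461 − 80172.96 = 1288.04
nΣx² − (Σx)² = 99101.9 − 97468.84 = 1633.06; nΣy² − (Σy)² = 67191.5 − 65946.24 = 1245.26
r = 1288.04 / √(1633.06 × 1245.26) = 1288.04 / 1426.0380 ≈ 0.9032

0.9032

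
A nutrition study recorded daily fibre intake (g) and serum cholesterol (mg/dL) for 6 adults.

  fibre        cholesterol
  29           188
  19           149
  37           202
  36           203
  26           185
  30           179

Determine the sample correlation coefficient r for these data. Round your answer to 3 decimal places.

n = 6, Σx = 177, Σy = 1106, Σx² = 5443, Σy² = 205824, Σxy = 33245
nΣxy − ΣxΣy = 199470 − 195762 = 3708
nΣx² − (Σx)² = 32658 − 31329 = 1329; nΣy² − (Σy)² = 1234944 − 1223236 = 11708
r = 3708 / √(1329 × 11708) = 3708 / 3944.6080 ≈ 0.940

0.940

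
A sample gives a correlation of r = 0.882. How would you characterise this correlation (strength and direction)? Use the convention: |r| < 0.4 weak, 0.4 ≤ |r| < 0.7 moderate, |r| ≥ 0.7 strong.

strong positive

r = 0.882 > 0 so the relationship is positive.
|r| = 0.882, which falls in the strong range.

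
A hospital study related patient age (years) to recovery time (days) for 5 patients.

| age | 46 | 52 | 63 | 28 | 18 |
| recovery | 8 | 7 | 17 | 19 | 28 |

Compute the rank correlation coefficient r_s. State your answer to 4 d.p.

-0.7000

Rank age: 3, 4, 5, 2, 1
Rank recovery: 2, 1, 3, 4, 5
d = rank(age) − rank(recovery): 1, 3, 2, -2, -4; Σd² = 34
ρ = 1 − 6Σd² / [n(n²−1)] = 1 − 6×34 / (5×24) = 1 − 204/120 ≈ -0.7000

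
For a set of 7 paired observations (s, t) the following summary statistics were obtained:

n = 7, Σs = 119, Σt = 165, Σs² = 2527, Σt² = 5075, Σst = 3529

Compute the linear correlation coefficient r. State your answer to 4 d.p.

r = (nΣst − ΣsΣt) / √[(nΣs² − (Σs)²)(nΣt² − (Σt)²)]
Numerator: 7×3529 − 119×165 = 5068
Denominator: √[(17689 − 14161)(35525 − 27225)] = √[3528 × 8300] = 5411.3215
r = 5068 / 5411.3215 ≈ 0.9366

0.9366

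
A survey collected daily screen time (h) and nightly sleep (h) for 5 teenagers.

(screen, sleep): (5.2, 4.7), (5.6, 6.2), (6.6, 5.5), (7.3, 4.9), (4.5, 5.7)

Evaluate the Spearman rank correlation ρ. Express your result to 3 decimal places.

Rank screen: 2, 3, 4, 5, 1
Rank sleep: 1, 5, 3, 2, 4
d = rank(screen) − rank(sleep): 1, -2, 1, 3, -3; Σd² = 24
ρ = 1 − 6Σd² / [n(n²−1)] = 1 − 6×24 / (5×24) = 1 − 144/120 ≈ -0.200

-0.200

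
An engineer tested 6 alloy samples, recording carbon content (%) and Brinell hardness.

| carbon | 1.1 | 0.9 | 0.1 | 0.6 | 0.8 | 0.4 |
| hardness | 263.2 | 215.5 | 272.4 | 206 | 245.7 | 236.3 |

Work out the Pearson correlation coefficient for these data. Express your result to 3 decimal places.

n = 6, Σx = 3.9, Σy = 1439.1, Σx² = 3.19, Σy² = 348558.43, Σxy = 925.39
nΣxy − ΣxΣy = 5552.34 − 5612.49 = -60.15
nΣx² − (Σx)² = 19.14 − 15.21 = 3.93; nΣy² − (Σy)² = 2091350.58 − 2071008.81 = 20341.77
r = -60.15 / √(3.93 × 20341.77) = -60.15 / 282.7422 ≈ -0.213

-0.213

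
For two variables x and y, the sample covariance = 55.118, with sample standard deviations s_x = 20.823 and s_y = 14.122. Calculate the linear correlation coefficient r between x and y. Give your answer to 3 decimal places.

r = Cov(x,y) / (s_x · s_y) = 55.118 / (20.823 × 14.122)
  = 55.118 / 294.0624 ≈ 0.187

0.187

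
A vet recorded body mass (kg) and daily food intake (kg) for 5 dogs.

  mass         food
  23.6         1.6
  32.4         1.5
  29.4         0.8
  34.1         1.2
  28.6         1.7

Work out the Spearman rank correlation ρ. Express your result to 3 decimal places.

Rank mass: 1, 4, 3, 5, 2
Rank food: 4, 3, 1, 2, 5
d = rank(mass) − rank(food): -3, 1, 2, 3, -3; Σd² = 32
ρ = 1 − 6Σd² / [n(n²−1)] = 1 − 6×32 / (5×24) = 1 − 192/120 ≈ -0.600

-0.600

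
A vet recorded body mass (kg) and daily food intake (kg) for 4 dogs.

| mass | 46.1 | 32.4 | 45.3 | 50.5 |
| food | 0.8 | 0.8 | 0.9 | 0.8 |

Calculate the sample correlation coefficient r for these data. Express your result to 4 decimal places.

n = 4, Σx = 174.3, Σy = 3.3, Σx² = 7777.31, Σy² = 2.73, Σxy = 143.97
nΣxy − ΣxΣy = 575.88 − 575.19 = 0.69
nΣx² − (Σx)² = 31109.24 − 30380.49 = 728.75; nΣy² − (Σy)² = 10.92 − 10.89 = 0.03
r = 0.69 / √(728.75 × 0.03) = 0.69 / 4.6757 ≈ 0.1476

0.1476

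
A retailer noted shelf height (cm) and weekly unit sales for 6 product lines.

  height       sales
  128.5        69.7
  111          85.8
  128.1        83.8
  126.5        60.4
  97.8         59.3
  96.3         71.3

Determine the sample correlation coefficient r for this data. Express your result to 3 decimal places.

0.195

n = 6, Σx = 688.2, Σy = 430.3, Σx² = 80083.64, Σy² = 31490.51, Σxy = 49521.36
nΣxy − ΣxΣy = 297128.16 − 296132.46 = 995.7
nΣx² − (Σx)² = 480501.84 − 473619.24 = 6882.6; nΣy² − (Σy)² = 188943.06 − 185158.09 = 3784.97
r = 995.7 / √(6882.6 × 3784.97) = 995.7 / 5103.9626 ≈ 0.195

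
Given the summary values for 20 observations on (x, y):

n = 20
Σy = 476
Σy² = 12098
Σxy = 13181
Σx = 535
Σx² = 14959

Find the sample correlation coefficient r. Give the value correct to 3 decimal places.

r = (nΣxy − ΣxΣy) / √[(nΣx² − (Σx)²)(nΣy² − (Σy)²)]
Numerator: 20×13181 − 535×476 = 8960
Denominator: √[(299180 − 286225)(241960 − 226576)] = √[12955 × 15384] = 14117.3553
r = 8960 / 14117.3553 ≈ 0.635

0.635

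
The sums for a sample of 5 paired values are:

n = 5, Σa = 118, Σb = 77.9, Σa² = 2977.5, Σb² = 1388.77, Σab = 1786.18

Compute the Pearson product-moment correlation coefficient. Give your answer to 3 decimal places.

r = (nΣab − ΣaΣb) / √[(nΣa² − (Σa)²)(nΣb² − (Σb)²)]
Numerator: 5×1786.18 − 118×77.9 = -261.3
Denominator: √[(14887.5 − 13924)(6943.85 − 6068.41)] = √[963.5 × 875.44] = 918.4152
r = -261.3 / 918.4152 ≈ -0.285

-0.285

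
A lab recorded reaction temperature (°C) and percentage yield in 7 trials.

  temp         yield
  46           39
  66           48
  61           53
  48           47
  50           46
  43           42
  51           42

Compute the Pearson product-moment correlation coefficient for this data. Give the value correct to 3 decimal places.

n = 7, Σx = 365, Σy = 317, Σx² = 19447, Σy² = 14487, Σxy = 16699
nΣxy − ΣxΣy = 116893 − 115705 = 1188
nΣx² − (Σx)² = 136129 − 133225 = 2904; nΣy² − (Σy)² = 101409 − 100489 = 920
r = 1188 / √(2904 × 920) = 1188 / 1634.5275 ≈ 0.727

0.727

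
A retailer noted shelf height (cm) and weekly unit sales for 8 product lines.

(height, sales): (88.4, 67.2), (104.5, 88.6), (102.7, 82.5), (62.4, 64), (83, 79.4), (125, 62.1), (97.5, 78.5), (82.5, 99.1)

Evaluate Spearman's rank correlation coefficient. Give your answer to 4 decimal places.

Rank height: 4, 7, 6, 1, 3, 8, 5, 2
Rank sales: 3, 7, 6, 2, 5, 1, 4, 8
d = rank(height) − rank(sales): 1, 0, 0, -1, -2, 7, 1, -6; Σd² = 92
ρ = 1 − 6Σd² / [n(n²−1)] = 1 − 6×92 / (8×63) = 1 − 552/504 ≈ -0.0952

-0.0952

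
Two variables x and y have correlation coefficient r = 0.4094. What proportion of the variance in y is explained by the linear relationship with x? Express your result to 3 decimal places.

r² = (0.4094)² = 0.168

0.168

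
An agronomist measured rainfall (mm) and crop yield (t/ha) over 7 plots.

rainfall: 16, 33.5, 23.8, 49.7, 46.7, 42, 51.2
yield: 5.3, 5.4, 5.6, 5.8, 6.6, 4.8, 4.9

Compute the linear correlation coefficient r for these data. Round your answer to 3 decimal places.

0.116

n = 7, Σx = 262.9, Σy = 38.4, Σx² = 10981.11, Σy² = 212.86, Σxy = 1447.94
nΣxy − ΣxΣy = 10135.58 − 10095.36 = 40.22
nΣx² − (Σx)² = 76867.77 − 69116.41 = 7751.36; nΣy² − (Σy)² = 1490.02 − 1474.56 = 15.46
r = 40.22 / √(7751.36 × 15.46) = 40.22 / 346.1734 ≈ 0.116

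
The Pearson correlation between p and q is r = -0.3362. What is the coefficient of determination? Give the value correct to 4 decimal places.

r² = (-0.3362)² = 0.1130

0.1130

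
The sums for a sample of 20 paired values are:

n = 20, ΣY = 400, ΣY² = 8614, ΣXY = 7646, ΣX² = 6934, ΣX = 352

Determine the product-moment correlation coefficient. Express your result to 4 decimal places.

0.8998

r = (nΣXY − ΣXΣY) / √[(nΣX² − (ΣX)²)(nΣY² − (ΣY)²)]
Numerator: 20×7646 − 352×400 = 12120
Denominator: √[(138680 − 123904)(172280 − 160000)] = √[14776 × 12280] = 13470.3111
r = 12120 / 13470.3111 ≈ 0.8998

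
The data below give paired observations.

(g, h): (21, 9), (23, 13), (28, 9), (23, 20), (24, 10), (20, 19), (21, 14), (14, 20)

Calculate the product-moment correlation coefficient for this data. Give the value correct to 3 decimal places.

n = 8, Σg = 174, Σh = 114, Σg² = 3896, Σh² = 1788, Σgh = 2394
nΣgh − ΣgΣh = 19152 − 19836 = -684
nΣg² − (Σg)² = 31168 − 30276 = 892; nΣh² − (Σh)² = 14304 − 12996 = 1308
r = -684 / √(892 × 1308) = -684 / 1080.1555 ≈ -0.633

-0.633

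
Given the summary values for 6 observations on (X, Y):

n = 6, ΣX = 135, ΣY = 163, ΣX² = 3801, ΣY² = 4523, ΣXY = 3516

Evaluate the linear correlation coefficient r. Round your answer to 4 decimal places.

-0.5630

r = (nΣXY − ΣXΣY) / √[(nΣX² − (ΣX)²)(nΣY² − (ΣY)²)]
Numerator: 6×3516 − 135×163 = -909
Denominator: √[(22806 − 18225)(27138 − 26569)] = √[4581 × 569] = 1614.4934
r = -909 / 1614.4934 ≈ -0.5630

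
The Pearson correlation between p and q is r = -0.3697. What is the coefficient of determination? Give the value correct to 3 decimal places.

r² = (-0.3697)² = 0.137

0.137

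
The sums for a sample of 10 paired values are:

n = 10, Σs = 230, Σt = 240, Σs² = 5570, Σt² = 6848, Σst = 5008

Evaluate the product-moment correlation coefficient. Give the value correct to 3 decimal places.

r = (nΣst − ΣsΣt) / √[(nΣs² − (Σs)²)(nΣt² − (Σt)²)]
Numerator: 10×5008 − 230×240 = -5120
Denominator: √[(55700 − 52900)(68480 − 57600)] = √[2800 × 10880] = 5519.4203
r = -5120 / 5519.4203 ≈ -0.928

-0.928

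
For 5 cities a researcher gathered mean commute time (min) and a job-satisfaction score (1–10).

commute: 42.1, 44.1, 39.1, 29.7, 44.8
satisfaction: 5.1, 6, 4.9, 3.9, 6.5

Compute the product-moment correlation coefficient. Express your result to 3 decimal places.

n = 5, Σx = 199.8, Σy = 26.4, Σx² = 8135.16, Σy² = 143.48, Σxy = 1077.93
nΣxy − ΣxΣy = 5389.65 − 5274.72 = 114.93
nΣx² − (Σx)² = 40675.8 − 39920.04 = 755.76; nΣy² − (Σy)² = 717.4 − 696.96 = 20.44
r = 114.93 / √(755.76 × 20.44) = 114.93 / 124.2889 ≈ 0.925

0.925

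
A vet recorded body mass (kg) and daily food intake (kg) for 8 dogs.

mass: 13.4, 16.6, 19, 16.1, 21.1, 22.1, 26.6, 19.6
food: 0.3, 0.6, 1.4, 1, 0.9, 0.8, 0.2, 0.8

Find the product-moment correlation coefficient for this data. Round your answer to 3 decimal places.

n = 8, Σx = 154.5, Σy = 6, Σx² = 3100.67, Σy² = 5.54, Σxy = 114.35
nΣxy − ΣxΣy = 914.8 − 927 = -12.2
nΣx² − (Σx)² = 24805.36 − 23870.25 = 935.11; nΣy² − (Σy)² = 44.32 − 36 = 8.32
r = -12.2 / √(935.11 × 8.32) = -12.2 / 88.2050 ≈ -0.138

-0.138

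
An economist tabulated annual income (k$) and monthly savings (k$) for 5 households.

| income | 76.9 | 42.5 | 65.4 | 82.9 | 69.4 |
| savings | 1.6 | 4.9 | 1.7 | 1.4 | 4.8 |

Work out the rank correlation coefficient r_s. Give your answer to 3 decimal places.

-0.900

Rank income: 4, 1, 2, 5, 3
Rank savings: 2, 5, 3, 1, 4
d = rank(income) − rank(savings): 2, -4, -1, 4, -1; Σd² = 38
ρ = 1 − 6Σd² / [n(n²−1)] = 1 − 6×38 / (5×24) = 1 − 228/120 ≈ -0.900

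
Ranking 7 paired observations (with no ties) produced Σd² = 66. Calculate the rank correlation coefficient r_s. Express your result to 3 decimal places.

ρ = 1 − 6Σd² / [n(n²−1)] = 1 − 6×66 / (7×48)
  = 1 − 396/336 = 1 − 1.1786 ≈ -0.179

-0.179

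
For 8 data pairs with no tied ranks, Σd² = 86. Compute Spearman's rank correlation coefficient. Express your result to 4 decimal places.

-0.0238

ρ = 1 − 6Σd² / [n(n²−1)] = 1 − 6×86 / (8×63)
  = 1 − 516/504 = 1 − 1.02381 ≈ -0.0238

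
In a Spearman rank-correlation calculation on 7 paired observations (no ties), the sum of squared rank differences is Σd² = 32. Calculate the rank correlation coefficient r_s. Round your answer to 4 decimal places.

0.4286

ρ = 1 − 6Σd² / [n(n²−1)] = 1 − 6×32 / (7×48)
  = 1 − 192/336 = 1 − 0.57143 ≈ 0.4286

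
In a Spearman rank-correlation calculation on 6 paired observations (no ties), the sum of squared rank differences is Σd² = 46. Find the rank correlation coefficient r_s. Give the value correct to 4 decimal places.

ρ = 1 − 6Σd² / [n(n²−1)] = 1 − 6×46 / (6×35)
  = 1 − 276/210 = 1 − 1.31429 ≈ -0.3143

-0.3143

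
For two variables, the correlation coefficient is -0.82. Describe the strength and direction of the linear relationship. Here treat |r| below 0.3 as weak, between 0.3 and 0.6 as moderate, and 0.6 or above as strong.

r = -0.82 < 0 so the relationship is negative.
|r| = 0.82, which falls in the strong range.

strong negative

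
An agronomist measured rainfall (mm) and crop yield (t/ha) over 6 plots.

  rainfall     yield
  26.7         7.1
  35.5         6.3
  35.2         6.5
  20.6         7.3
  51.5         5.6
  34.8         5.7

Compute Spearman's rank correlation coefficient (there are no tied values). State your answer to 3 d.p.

Rank rainfall: 2, 5, 4, 1, 6, 3
Rank yield: 5, 3, 4, 6, 1, 2
d = rank(rainfall) − rank(yield): -3, 2, 0, -5, 5, 1; Σd² = 64
ρ = 1 − 6Σd² / [n(n²−1)] = 1 − 6×64 / (6×35) = 1 − 384/210 ≈ -0.829

-0.829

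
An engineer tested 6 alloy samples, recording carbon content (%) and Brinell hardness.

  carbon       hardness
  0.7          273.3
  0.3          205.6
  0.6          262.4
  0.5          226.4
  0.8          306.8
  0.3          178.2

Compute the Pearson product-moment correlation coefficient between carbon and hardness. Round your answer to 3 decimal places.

n = 6, Σx = 3.2, Σy = 1452.7, Σx² = 1.92, Σy² = 362956.45, Σxy = 822.53
nΣxy − ΣxΣy = 4935.18 − 4648.64 = 286.54
nΣx² − (Σx)² = 11.52 − 10.24 = 1.28; nΣy² − (Σy)² = 2177738.7 − 2110337.29 = 67401.41
r = 286.54 / √(1.28 × 67401.41) = 286.54 / 293.7240 ≈ 0.976

0.976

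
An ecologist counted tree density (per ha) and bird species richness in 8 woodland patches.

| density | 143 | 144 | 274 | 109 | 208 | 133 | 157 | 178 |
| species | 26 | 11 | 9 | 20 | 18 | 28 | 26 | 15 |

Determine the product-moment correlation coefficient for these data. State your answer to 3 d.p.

-0.602

n = 8, Σx = 1346, Σy = 153, Σx² = 245428, Σy² = 3287, Σxy = 24168
nΣxy − ΣxΣy = 193344 − 205938 = -12594
nΣx² − (Σx)² = 1963424 − 1811716 = 151708; nΣy² − (Σy)² = 26296 − 23409 = 2887
r = -12594 / √(151708 × 2887) = -12594 / 20927.9955 ≈ -0.602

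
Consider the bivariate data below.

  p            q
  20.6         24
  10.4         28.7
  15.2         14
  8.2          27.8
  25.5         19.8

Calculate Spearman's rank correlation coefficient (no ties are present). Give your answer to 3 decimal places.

-0.600

Rank p: 4, 2, 3, 1, 5
Rank q: 3, 5, 1, 4, 2
d = rank(p) − rank(q): 1, -3, 2, -3, 3; Σd² = 32
ρ = 1 − 6Σd² / [n(n²−1)] = 1 − 6×32 / (5×24) = 1 − 192/120 ≈ -0.600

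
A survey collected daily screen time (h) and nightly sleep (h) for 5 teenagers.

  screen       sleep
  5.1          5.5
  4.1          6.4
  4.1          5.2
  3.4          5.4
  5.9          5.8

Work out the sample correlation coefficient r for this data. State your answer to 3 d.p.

0.150

n = 5, Σx = 22.6, Σy = 28.3, Σx² = 106, Σy² = 161.05, Σxy = 128.19
nΣxy − ΣxΣy = 640.95 − 639.58 = 1.37
nΣx² − (Σx)² = 530 − 510.76 = 19.24; nΣy² − (Σy)² = 805.25 − 800.89 = 4.36
r = 1.37 / √(19.24 × 4.36) = 1.37 / 9.1590 ≈ 0.150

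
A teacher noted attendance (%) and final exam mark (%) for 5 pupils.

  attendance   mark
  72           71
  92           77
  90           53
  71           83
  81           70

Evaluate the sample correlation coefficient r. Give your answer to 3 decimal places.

n = 5, Σx = 406, Σy = 354, Σx² = 33350, Σy² = 25568, Σxy = 28529
nΣxy − ΣxΣy = 142645 − 143724 = -1079
nΣx² − (Σx)² = 166750 − 164836 = 1914; nΣy² − (Σy)² = 127840 − 125316 = 2524
r = -1079 / √(1914 × 2524) = -1079 / 2197.9390 ≈ -0.491

-0.491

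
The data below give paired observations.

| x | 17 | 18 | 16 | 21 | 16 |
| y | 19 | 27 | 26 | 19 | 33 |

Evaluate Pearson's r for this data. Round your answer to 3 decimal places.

n = 5, Σx = 88, Σy = 124, Σx² = 1566, Σy² = 3216, Σxy = 2152
nΣxy − ΣxΣy = 10760 − 10912 = -152
nΣx² − (Σx)² = 7830 − 7744 = 86; nΣy² − (Σy)² = 16080 − 15376 = 704
r = -152 / √(86 × 704) = -152 / 246.0569 ≈ -0.618

-0.618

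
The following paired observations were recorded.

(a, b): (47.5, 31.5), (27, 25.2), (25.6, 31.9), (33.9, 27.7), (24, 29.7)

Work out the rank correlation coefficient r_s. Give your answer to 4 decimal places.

-0.1000

Rank a: 5, 3, 2, 4, 1
Rank b: 4, 1, 5, 2, 3
d = rank(a) − rank(b): 1, 2, -3, 2, -2; Σd² = 22
ρ = 1 − 6Σd² / [n(n²−1)] = 1 − 6×22 / (5×24) = 1 − 132/120 ≈ -0.1000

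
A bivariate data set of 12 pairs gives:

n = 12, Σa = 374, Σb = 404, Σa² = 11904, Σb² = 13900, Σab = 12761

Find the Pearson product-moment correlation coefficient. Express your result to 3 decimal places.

r = (nΣab − ΣaΣb) / √[(nΣa² − (Σa)²)(nΣb² − (Σb)²)]
Numerator: 12×12761 − 374×404 = 2036
Denominator: √[(142848 − 139876)(166800 − 163216)] = √[2972 × 3584] = 3263.6863
r = 2036 / 3263.6863 ≈ 0.624

0.624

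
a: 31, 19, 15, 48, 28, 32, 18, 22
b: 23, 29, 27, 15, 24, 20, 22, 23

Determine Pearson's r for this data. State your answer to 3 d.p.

n = 8, Σa = 213, Σb = 183, Σa² = 6467, Σb² = 4313, Σab = 4603
nΣab − ΣaΣb = 36824 − 38979 = -2155
nΣa² − (Σa)² = 51736 − 45369 = 6367; nΣb² − (Σb)² = 34504 − 33489 = 1015
r = -2155 / √(6367 × 1015) = -2155 / 2542.1457 ≈ -0.848

-0.848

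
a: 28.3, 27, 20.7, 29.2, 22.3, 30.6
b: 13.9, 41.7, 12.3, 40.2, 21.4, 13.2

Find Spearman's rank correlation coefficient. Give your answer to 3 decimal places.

0.143

Rank a: 4, 3, 1, 5, 2, 6
Rank b: 3, 6, 1, 5, 4, 2
d = rank(a) − rank(b): 1, -3, 0, 0, -2, 4; Σd² = 30
ρ = 1 − 6Σd² / [n(n²−1)] = 1 − 6×30 / (6×35) = 1 − 180/210 ≈ 0.143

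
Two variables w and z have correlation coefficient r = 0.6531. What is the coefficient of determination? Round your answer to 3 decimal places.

r² = (0.6531)² = 0.427

0.427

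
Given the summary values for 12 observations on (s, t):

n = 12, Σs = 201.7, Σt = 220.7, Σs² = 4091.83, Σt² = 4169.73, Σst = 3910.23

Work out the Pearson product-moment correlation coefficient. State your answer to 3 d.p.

r = (nΣst − ΣsΣt) / √[(nΣs² − (Σs)²)(nΣt² − (Σt)²)]
Numerator: 12×3910.23 − 201.7×220.7 = 2407.57
Denominator: √[(49101.96 − 40682.89)(50036.76 − 48708.49)] = √[8419.07 × 1328.27] = 3344.0691
r = 2407.57 / 3344.0691 ≈ 0.720

0.720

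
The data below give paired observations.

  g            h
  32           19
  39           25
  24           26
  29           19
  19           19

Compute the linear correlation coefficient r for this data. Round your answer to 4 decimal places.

0.2764

n = 5, Σg = 143, Σh = 108, Σg² = 4323, Σh² = 2384, Σgh = 3119
nΣgh − ΣgΣh = 15595 − 15444 = 151
nΣg² − (Σg)² = 21615 − 20449 = 1166; nΣh² − (Σh)² = 11920 − 11664 = 256
r = 151 / √(1166 × 256) = 151 / 546.3479 ≈ 0.2764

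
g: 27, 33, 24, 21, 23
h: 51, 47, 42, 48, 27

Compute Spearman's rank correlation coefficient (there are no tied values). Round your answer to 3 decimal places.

0.200

Rank g: 4, 5, 3, 1, 2
Rank h: 5, 3, 2, 4, 1
d = rank(g) − rank(h): -1, 2, 1, -3, 1; Σd² = 16
ρ = 1 − 6Σd² / [n(n²−1)] = 1 − 6×16 / (5×24) = 1 − 96/120 ≈ 0.200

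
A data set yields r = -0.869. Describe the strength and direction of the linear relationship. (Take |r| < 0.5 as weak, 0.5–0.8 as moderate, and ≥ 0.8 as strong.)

r = -0.869 < 0 so the relationship is negative.
|r| = 0.869, which falls in the strong range.

strong negative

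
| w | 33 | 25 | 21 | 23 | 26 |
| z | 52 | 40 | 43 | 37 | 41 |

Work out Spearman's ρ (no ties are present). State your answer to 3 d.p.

0.400

Rank w: 5, 3, 1, 2, 4
Rank z: 5, 2, 4, 1, 3
d = rank(w) − rank(z): 0, 1, -3, 1, 1; Σd² = 12
ρ = 1 − 6Σd² / [n(n²−1)] = 1 − 6×12 / (5×24) = 1 − 72/120 ≈ 0.400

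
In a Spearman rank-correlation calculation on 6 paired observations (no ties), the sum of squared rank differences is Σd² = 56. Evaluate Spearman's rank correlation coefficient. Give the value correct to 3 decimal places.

ρ = 1 − 6Σd² / [n(n²−1)] = 1 − 6×56 / (6×35)
  = 1 − 336/210 = 1 − 1.6000 ≈ -0.600

-0.600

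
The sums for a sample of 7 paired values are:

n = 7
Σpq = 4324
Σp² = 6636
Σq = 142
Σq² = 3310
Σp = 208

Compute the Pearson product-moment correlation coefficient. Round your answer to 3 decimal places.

0.236

r = (nΣpq − ΣpΣq) / √[(nΣp² − (Σp)²)(nΣq² − (Σq)²)]
Numerator: 7×4324 − 208×142 = 732
Denominator: √[(46452 − 43264)(23170 − 20164)] = √[3188 × 3006] = 3095.6628
r = 732 / 3095.6628 ≈ 0.236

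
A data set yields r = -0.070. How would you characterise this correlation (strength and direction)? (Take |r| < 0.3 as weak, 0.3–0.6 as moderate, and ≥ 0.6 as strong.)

weak negative

r = -0.070 < 0 so the relationship is negative.
|r| = 0.070, which falls in the weak range.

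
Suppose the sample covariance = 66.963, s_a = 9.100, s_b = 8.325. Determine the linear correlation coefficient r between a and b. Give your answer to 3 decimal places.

r = Cov(a,b) / (s_a · s_b) = 66.963 / (9.100 × 8.325)
  = 66.963 / 75.7575 ≈ 0.884

0.884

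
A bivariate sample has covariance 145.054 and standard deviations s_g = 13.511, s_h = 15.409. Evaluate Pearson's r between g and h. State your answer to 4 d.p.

0.6967

r = Cov(g,h) / (s_g · s_h) = 145.054 / (13.511 × 15.409)
  = 145.054 / 208.1910 ≈ 0.6967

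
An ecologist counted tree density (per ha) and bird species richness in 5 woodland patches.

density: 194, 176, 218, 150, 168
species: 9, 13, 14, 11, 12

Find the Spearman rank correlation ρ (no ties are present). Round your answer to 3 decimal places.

0.400

Rank density: 4, 3, 5, 1, 2
Rank species: 1, 4, 5, 2, 3
d = rank(density) − rank(species): 3, -1, 0, -1, -1; Σd² = 12
ρ = 1 − 6Σd² / [n(n²−1)] = 1 − 6×12 / (5×24) = 1 − 72/120 ≈ 0.400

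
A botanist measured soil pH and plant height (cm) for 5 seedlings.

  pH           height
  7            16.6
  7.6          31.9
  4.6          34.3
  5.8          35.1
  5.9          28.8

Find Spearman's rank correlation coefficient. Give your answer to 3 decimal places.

-0.600

Rank pH: 4, 5, 1, 2, 3
Rank height: 1, 3, 4, 5, 2
d = rank(pH) − rank(height): 3, 2, -3, -3, 1; Σd² = 32
ρ = 1 − 6Σd² / [n(n²−1)] = 1 − 6×32 / (5×24) = 1 − 192/120 ≈ -0.600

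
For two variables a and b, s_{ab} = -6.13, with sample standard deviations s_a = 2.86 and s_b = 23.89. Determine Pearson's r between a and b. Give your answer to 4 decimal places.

r = Cov(a,b) / (s_a · s_b) = -6.13 / (2.86 × 23.89)
  = -6.13 / 68.3254 ≈ -0.0897

-0.0897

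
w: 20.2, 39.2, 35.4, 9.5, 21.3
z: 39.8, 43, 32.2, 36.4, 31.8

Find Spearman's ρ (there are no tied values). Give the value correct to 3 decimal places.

Rank w: 2, 5, 4, 1, 3
Rank z: 4, 5, 2, 3, 1
d = rank(w) − rank(z): -2, 0, 2, -2, 2; Σd² = 16
ρ = 1 − 6Σd² / [n(n²−1)] = 1 − 6×16 / (5×24) = 1 − 96/120 ≈ 0.200

0.200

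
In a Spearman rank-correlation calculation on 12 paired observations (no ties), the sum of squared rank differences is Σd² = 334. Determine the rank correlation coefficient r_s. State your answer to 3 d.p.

ρ = 1 − 6Σd² / [n(n²−1)] = 1 − 6×334 / (12×143)
  = 1 − 2004/1716 = 1 − 1.1678 ≈ -0.168

-0.168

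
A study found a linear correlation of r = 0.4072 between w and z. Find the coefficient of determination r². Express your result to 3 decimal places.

r² = (0.4072)² = 0.166

0.166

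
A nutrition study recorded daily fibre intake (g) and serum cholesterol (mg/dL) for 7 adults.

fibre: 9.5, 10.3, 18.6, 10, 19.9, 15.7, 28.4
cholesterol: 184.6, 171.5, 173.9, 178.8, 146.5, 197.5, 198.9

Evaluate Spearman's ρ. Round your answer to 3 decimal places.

0.036

Rank fibre: 1, 3, 5, 2, 6, 4, 7
Rank cholesterol: 5, 2, 3, 4, 1, 6, 7
d = rank(fibre) − rank(cholesterol): -4, 1, 2, -2, 5, -2, 0; Σd² = 54
ρ = 1 − 6Σd² / [n(n²−1)] = 1 − 6×54 / (7×48) = 1 − 324/336 ≈ 0.036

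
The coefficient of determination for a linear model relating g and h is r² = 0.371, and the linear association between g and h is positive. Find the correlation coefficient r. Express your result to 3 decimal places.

0.609

|r| = √0.371 = 0.609
The association is positive, so r = 0.609.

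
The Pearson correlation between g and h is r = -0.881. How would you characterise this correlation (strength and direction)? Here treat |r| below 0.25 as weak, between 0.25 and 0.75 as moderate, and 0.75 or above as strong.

strong negative

r = -0.881 < 0 so the relationship is negative.
|r| = 0.881, which falls in the strong range.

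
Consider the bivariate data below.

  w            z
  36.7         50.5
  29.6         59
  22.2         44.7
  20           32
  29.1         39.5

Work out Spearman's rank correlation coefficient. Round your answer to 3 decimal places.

Rank w: 5, 4, 2, 1, 3
Rank z: 4, 5, 3, 1, 2
d = rank(w) − rank(z): 1, -1, -1, 0, 1; Σd² = 4
ρ = 1 − 6Σd² / [n(n²−1)] = 1 − 6×4 / (5×24) = 1 − 24/120 ≈ 0.800

0.800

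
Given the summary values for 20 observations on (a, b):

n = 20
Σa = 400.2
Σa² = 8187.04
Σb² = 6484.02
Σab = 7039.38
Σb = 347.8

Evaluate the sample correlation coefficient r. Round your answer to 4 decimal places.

0.2861

r = (nΣab − ΣaΣb) / √[(nΣa² − (Σa)²)(nΣb² − (Σb)²)]
Numerator: 20×7039.38 − 400.2×347.8 = 1598.04
Denominator: √[(163740.8 − 160160.04)(129680.4 − 120964.84)] = √[3580.76 × 8715.56] = 5586.4415
r = 1598.04 / 5586.4415 ≈ 0.2861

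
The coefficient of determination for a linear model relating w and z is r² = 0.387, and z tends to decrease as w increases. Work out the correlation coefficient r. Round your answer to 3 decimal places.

-0.622

|r| = √0.387 = 0.622
The association is negative, so r = −0.622.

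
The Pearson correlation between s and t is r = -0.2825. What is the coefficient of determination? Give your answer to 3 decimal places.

r² = (-0.2825)² = 0.080

0.080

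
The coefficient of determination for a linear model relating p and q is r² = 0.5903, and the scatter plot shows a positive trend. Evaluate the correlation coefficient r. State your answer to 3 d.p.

|r| = √0.5903 = 0.768
The association is positive, so r = 0.768.

0.768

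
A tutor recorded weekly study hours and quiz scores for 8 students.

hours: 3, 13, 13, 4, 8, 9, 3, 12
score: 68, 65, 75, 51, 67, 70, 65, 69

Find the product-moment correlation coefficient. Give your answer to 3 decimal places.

n = 8, Σx = 65, Σy = 530, Σx² = 661, Σy² = 35450, Σxy = 4417
nΣxy − ΣxΣy = 35336 − 34450 = 886
nΣx² − (Σx)² = 5288 − 4225 = 1063; nΣy² − (Σy)² = 283600 − 280900 = 2700
r = 886 / √(1063 × 2700) = 886 / 1694.1369 ≈ 0.523

0.523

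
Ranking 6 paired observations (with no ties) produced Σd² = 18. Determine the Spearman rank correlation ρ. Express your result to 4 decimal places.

ρ = 1 − 6Σd² / [n(n²−1)] = 1 − 6×18 / (6×35)
  = 1 − 108/210 = 1 − 0.51429 ≈ 0.4857

0.4857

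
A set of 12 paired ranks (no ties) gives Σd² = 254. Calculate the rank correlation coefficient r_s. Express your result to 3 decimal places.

0.112

ρ = 1 − 6Σd² / [n(n²−1)] = 1 − 6×254 / (12×143)
  = 1 − 1524/1716 = 1 − 0.8881 ≈ 0.112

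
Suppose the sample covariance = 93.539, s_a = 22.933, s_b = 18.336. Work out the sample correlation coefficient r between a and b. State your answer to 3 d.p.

0.222

r = Cov(a,b) / (s_a · s_b) = 93.539 / (22.933 × 18.336)
  = 93.539 / 420.4995 ≈ 0.222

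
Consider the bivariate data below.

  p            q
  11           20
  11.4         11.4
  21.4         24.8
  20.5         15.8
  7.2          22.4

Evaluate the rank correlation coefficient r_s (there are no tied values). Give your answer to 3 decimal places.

Rank p: 2, 3, 5, 4, 1
Rank q: 3, 1, 5, 2, 4
d = rank(p) − rank(q): -1, 2, 0, 2, -3; Σd² = 18
ρ = 1 − 6Σd² / [n(n²−1)] = 1 − 6×18 / (5×24) = 1 − 108/120 ≈ 0.100

0.100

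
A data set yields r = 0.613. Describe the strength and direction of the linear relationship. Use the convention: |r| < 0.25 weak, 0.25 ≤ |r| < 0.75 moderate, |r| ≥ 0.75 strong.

moderate positive

r = 0.613 > 0 so the relationship is positive.
|r| = 0.613, which falls in the moderate range.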